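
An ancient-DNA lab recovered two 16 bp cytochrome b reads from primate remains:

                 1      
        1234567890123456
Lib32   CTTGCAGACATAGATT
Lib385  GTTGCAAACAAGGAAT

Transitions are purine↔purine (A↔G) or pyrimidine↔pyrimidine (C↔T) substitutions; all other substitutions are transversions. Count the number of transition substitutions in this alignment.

Differing sites — 1:C/G (Tv); 7:G/A (Ti); 11:T/A (Tv); 12:A/G (Ti); 15:T/A (Tv).
Of the 5 differences, 2 transitions and 3 transversions, so the answer is 2.

2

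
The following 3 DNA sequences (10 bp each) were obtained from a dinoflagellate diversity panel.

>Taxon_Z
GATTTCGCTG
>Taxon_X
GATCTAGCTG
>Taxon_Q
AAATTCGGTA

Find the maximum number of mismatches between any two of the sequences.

Pairwise Hamming distances:
  Taxon_Z vs Taxon_X: 2
  Taxon_Z vs Taxon_Q: 4
  Taxon_X vs Taxon_Q: 6
The largest is 6, between Taxon_X and Taxon_Q.

6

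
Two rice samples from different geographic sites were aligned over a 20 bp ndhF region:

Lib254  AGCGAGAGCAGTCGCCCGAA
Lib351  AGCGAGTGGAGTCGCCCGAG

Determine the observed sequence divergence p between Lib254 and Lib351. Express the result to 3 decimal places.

Differing sites — 7:A/T; 9:C/G; 20:A/G.
There are 3 differences over 20 sites, so p = 3/20 = 0.150.

0.150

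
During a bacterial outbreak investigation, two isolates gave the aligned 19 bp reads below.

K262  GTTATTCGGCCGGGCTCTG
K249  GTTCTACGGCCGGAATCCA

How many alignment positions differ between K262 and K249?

Differing sites — 4:A/C; 6:T/A; 14:G/A; 15:C/A; 18:T/C; 19:G/A.
That gives 6 mismatches out of 19 aligned sites, so the Hamming distance is 6.

6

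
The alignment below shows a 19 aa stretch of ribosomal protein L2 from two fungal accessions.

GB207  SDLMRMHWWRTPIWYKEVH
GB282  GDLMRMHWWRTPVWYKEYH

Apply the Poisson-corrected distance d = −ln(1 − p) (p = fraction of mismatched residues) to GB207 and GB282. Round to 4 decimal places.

0.1719

Differing sites — 1:S/G; 13:I/V; 18:V/Y.
p = 3/19 = 0.157895.
d = −ln(1 − 0.157895) = −ln(0.842105) = 0.1719.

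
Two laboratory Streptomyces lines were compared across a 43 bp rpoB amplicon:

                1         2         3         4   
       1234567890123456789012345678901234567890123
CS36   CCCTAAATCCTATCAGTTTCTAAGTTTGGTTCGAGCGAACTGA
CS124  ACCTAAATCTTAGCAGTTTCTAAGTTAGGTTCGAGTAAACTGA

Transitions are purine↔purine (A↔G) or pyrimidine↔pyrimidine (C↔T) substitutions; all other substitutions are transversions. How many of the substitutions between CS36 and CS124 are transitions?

3

Differing sites — 1:C/A (Tv); 10:C/T (Ti); 13:T/G (Tv); 27:T/A (Tv); 36:C/T (Ti); 37:G/A (Ti).
Of the 6 differences, 3 transitions and 3 transversions, so the answer is 3.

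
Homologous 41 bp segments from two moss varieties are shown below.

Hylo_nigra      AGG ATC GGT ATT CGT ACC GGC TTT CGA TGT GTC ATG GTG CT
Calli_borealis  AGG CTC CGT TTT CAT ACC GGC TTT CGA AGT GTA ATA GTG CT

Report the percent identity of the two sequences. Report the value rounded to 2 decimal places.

Mismatches occur at site 4 (A↔C), site 7 (G↔C), site 10 (A↔T), site 14 (G↔A), site 28 (T↔A), site 33 (C↔A), site 36 (G↔A).
34 of the 41 sites match, so the percent identity is 34/41 × 100 = 82.93%.

82.93%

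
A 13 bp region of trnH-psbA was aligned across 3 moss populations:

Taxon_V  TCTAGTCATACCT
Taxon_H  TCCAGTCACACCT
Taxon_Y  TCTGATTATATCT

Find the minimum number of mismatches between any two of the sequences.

Pairwise Hamming distances:
  Taxon_V vs Taxon_H: 2
  Taxon_V vs Taxon_Y: 4
  Taxon_H vs Taxon_Y: 6
The smallest is 2, between Taxon_V and Taxon_H.

2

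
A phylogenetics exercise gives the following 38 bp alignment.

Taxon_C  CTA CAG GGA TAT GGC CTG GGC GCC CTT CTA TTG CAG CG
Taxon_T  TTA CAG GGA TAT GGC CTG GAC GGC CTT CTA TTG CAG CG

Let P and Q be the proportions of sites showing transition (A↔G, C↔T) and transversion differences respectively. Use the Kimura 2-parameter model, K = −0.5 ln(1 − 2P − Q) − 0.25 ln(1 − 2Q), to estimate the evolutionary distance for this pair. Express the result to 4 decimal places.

0.0841

The sequences differ at positions 1 (C/T, transition), 20 (G/A, transition), 23 (C/G, transversion).
Of the 3 differences, 2 transitions and 1 transversion over 38 sites: P = 2/38 = 0.052632, Q = 1/38 = 0.026316.
d = −0.5·ln(0.868420) − 0.25·ln(0.947368) = −0.5·(-0.141080) − 0.25·(-0.054068) = 0.0841.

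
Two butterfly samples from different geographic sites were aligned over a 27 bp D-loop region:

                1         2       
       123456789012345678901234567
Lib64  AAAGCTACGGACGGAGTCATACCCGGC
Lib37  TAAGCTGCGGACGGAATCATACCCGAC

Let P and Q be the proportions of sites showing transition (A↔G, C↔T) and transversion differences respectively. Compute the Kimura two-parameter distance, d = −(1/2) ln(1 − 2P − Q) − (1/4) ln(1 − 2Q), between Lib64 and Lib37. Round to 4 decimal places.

Mismatches occur at site 1 (A↔T, transversion), site 7 (A↔G, transition), site 16 (G↔A, transition), site 26 (G↔A, transition).
Of the 4 differences, 3 transitions and 1 transversion over 27 sites: P = 3/27 = 0.111111, Q = 1/27 = 0.037037.
d = −0.5·ln(0.740741) − 0.25·ln(0.925926) = −0.5·(-0.300104) − 0.25·(-0.076961) = 0.1693.

0.1693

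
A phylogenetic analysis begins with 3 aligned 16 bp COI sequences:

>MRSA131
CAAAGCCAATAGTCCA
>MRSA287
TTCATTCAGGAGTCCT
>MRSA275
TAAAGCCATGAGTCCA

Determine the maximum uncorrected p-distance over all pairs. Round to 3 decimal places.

0.500

Pairwise Hamming distances:
  MRSA131 vs MRSA287: 8
  MRSA131 vs MRSA275: 3
  MRSA287 vs MRSA275: 6
The largest is 8 mismatches, between MRSA131 and MRSA287; p = 8/16 = 0.500.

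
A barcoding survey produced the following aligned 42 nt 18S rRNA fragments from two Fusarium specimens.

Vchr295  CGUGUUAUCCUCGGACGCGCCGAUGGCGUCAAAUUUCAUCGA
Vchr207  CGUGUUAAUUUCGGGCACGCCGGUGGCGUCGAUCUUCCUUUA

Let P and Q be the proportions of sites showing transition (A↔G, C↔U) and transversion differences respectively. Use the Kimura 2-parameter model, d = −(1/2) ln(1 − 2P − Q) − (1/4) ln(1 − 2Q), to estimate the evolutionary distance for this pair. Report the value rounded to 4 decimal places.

The sequences differ at positions 8 (U/A, transversion), 9 (C/U, transition), 10 (C/U, transition), 15 (A/G, transition), 17 (G/A, transition), 23 (A/G, transition), 31 (A/G, transition), 33 (A/U, transversion), 34 (U/C, transition), 38 (A/C, transversion), 40 (C/U, transition), 41 (G/U, transversion).
Of the 12 differences, 8 transitions and 4 transversions over 42 sites: P = 8/42 = 0.190476, Q = 4/42 = 0.095238.
d = −0.5·ln(0.523810) − 0.25·ln(0.809524) = −0.5·(-0.646626) − 0.25·(-0.211309) = 0.3761.

0.3761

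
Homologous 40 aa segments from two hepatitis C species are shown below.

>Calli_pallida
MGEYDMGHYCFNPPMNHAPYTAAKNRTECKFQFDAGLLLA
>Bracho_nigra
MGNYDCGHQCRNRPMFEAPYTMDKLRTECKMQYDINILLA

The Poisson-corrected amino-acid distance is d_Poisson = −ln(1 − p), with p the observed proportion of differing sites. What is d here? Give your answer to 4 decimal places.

Mismatches occur at site 3 (E↔N), site 6 (M↔C), site 9 (Y↔Q), site 11 (F↔R), site 13 (P↔R), site 16 (N↔F), site 17 (H↔E), site 22 (A↔M), site 23 (A↔D), site 25 (N↔L), site 31 (F↔M), site 33 (F↔Y), site 35 (A↔I), site 36 (G↔N), site 37 (L↔I).
p = 15/40 = 0.375000.
d = −ln(1 − 0.375000) = −ln(0.625000) = 0.4700.

0.4700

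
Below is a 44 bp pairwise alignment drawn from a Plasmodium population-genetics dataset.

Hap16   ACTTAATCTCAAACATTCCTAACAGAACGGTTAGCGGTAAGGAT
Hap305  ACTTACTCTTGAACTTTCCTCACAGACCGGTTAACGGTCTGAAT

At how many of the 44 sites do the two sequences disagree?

10

Mismatches occur at site 6 (A→C), site 10 (C→T), site 11 (A→G), site 15 (A→T), site 21 (A→C), site 27 (A→C), site 34 (G→A), site 39 (A→C), site 40 (A→T), site 42 (G→A).
That gives 10 mismatches out of 44 aligned sites, so the Hamming distance is 10.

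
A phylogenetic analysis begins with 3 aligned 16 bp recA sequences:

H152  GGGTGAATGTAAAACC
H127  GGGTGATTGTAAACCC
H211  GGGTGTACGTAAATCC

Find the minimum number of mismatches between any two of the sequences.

Pairwise Hamming distances:
  H152 vs H127: 2
  H152 vs H211: 3
  H127 vs H211: 4
The smallest is 2, between H152 and H127.

2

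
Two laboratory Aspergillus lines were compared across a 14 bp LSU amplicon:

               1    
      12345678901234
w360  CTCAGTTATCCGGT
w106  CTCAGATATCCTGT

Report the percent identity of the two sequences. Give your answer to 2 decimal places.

85.71%

Mismatches occur at site 6 (T↔A), site 12 (G↔T).
12 of the 14 sites match, so the percent identity is 12/14 × 100 = 85.71%.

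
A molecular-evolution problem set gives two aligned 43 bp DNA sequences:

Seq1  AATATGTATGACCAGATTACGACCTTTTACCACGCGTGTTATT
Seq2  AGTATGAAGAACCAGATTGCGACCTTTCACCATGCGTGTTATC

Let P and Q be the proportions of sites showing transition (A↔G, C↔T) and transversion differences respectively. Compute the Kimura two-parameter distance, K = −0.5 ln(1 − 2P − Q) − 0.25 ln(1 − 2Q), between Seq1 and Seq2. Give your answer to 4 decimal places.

0.2214

Differing sites — 2:A/G (Ti); 7:T/A (Tv); 9:T/G (Tv); 10:G/A (Ti); 19:A/G (Ti); 28:T/C (Ti); 33:C/T (Ti); 43:T/C (Ti).
Of the 8 differences, 6 transitions and 2 transversions over 43 sites: P = 6/43 = 0.139535, Q = 2/43 = 0.046512.
d = −0.5·ln(0.674418) − 0.25·ln(0.906976) = −0.5·(-0.393905) − 0.25·(-0.097639) = 0.2214.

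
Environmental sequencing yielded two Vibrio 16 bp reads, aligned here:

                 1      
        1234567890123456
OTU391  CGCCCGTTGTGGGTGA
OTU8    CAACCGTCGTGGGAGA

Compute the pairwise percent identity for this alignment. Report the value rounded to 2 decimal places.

75.00%

The sequences differ at positions 2 (G/A), 3 (C/A), 8 (T/C), 14 (T/A).
12 of the 16 sites match, so the percent identity is 12/16 × 100 = 75.00%.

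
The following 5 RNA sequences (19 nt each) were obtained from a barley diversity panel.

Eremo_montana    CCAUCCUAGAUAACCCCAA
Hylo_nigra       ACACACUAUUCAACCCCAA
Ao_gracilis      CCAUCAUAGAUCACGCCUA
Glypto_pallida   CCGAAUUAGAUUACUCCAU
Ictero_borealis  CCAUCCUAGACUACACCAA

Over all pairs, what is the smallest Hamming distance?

3

Pairwise Hamming distances:
  Eremo_montana vs Hylo_nigra: 6
  Eremo_montana vs Ao_gracilis: 4
  Eremo_montana vs Glypto_pallida: 7
  Eremo_montana vs Ictero_borealis: 3
  Hylo_nigra vs Ao_gracilis: 10
  Hylo_nigra vs Glypto_pallida: 10
  Hylo_nigra vs Ictero_borealis: 7
  Ao_gracilis vs Glypto_pallida: 8
  Ao_gracilis vs Ictero_borealis: 5
  Glypto_pallida vs Ictero_borealis: 7
The smallest is 3, between Eremo_montana and Ictero_borealis.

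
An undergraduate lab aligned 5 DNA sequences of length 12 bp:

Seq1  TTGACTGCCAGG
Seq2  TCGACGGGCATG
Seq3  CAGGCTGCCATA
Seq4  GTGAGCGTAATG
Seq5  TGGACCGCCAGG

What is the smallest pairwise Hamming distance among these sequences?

Pairwise Hamming distances:
  Seq1 vs Seq2: 4
  Seq1 vs Seq3: 5
  Seq1 vs Seq4: 6
  Seq1 vs Seq5: 2
  Seq2 vs Seq3: 6
  Seq2 vs Seq4: 6
  Seq2 vs Seq5: 4
  Seq3 vs Seq4: 8
  Seq3 vs Seq5: 6
  Seq4 vs Seq5: 6
The smallest is 2, between Seq1 and Seq5.

2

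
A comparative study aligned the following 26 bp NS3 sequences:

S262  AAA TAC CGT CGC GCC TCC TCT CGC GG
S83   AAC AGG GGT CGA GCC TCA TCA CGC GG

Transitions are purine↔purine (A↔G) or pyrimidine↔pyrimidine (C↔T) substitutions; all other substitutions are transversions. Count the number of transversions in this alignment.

Differing sites — 3:A/C (Tv); 4:T/A (Tv); 5:A/G (Ti); 6:C/G (Tv); 7:C/G (Tv); 12:C/A (Tv); 18:C/A (Tv); 21:T/A (Tv).
Of the 8 differences, 1 transition and 7 transversions, so the answer is 7.

7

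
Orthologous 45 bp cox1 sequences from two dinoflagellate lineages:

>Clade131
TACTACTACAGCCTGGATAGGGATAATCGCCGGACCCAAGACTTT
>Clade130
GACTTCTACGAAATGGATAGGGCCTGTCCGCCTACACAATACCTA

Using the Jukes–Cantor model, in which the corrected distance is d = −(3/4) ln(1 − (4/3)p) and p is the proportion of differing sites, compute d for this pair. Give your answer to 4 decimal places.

0.5716

The sequences differ at positions 1 (T/G), 5 (A/T), 10 (A/G), 11 (G/A), 12 (C/A), 13 (C/A), 23 (A/C), 24 (T/C), 25 (A/T), 26 (A/G), 29 (G/C), 30 (C/G), 32 (G/C), 33 (G/T), 36 (C/A), 40 (G/T), 43 (T/C), 45 (T/A).
p = 18/45 = 0.400000.
d = −0.75 · ln(1 − (4/3)·0.400000) = −0.75 · ln(0.466667) = −0.75 · (-0.762139) = 0.5716.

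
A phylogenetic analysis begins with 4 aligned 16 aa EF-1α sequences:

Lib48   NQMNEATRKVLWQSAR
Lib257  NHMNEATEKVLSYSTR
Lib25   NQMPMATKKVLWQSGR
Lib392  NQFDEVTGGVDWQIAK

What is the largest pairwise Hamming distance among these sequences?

12

Pairwise Hamming distances:
  Lib48 vs Lib257: 5
  Lib48 vs Lib25: 4
  Lib48 vs Lib392: 8
  Lib257 vs Lib25: 7
  Lib257 vs Lib392: 12
  Lib25 vs Lib392: 10
The largest is 12, between Lib257 and Lib392.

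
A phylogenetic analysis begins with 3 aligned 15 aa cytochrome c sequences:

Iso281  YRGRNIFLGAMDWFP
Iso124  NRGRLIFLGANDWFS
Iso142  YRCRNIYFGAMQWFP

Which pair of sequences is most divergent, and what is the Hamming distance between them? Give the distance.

8

Pairwise Hamming distances:
  Iso281 vs Iso124: 4
  Iso281 vs Iso142: 4
  Iso124 vs Iso142: 8
The largest is 8, between Iso124 and Iso142.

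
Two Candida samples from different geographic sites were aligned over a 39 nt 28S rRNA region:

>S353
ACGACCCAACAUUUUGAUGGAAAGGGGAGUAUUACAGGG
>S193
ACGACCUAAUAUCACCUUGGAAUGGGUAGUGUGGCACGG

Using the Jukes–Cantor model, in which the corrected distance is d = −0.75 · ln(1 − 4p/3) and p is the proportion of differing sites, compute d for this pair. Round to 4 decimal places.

0.4408

The sequences differ at positions 7 (C/U), 10 (C/U), 13 (U/C), 14 (U/A), 15 (U/C), 16 (G/C), 17 (A/U), 23 (A/U), 27 (G/U), 31 (A/G), 33 (U/G), 34 (A/G), 37 (G/C).
p = 13/39 = 0.333333.
d = −0.75 · ln(1 − (4/3)·0.333333) = −0.75 · ln(0.555556) = −0.75 · (-0.587786) = 0.4408.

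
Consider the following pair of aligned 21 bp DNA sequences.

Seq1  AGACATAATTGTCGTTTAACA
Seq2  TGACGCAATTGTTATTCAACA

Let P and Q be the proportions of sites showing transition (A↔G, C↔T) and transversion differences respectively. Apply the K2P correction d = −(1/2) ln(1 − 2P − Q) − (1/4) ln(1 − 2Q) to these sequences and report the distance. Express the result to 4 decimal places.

The sequences differ at positions 1 (A/T, transversion), 5 (A/G, transition), 6 (T/C, transition), 13 (C/T, transition), 14 (G/A, transition), 17 (T/C, transition).
Of the 6 differences, 5 transitions and 1 transversion over 21 sites: P = 5/21 = 0.238095, Q = 1/21 = 0.047619.
d = −0.5·ln(0.476191) − 0.25·ln(0.904762) = −0.5·(-0.741936) − 0.25·(-0.100083) = 0.3960.

0.3960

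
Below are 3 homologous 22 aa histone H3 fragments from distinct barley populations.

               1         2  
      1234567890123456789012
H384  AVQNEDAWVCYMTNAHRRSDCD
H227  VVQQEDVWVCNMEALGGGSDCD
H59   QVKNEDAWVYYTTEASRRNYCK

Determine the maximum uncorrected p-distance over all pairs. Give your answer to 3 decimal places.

Pairwise Hamming distances:
  H384 vs H227: 10
  H384 vs H59: 9
  H227 vs H59: 16
The largest is 16 mismatches, between H227 and H59; p = 16/22 = 0.727.

0.727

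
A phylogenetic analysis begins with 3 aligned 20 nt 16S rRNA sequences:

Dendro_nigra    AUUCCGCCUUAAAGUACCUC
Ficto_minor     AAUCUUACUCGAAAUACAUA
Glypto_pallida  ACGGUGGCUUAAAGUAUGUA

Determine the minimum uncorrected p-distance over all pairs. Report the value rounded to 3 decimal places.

0.400

Pairwise Hamming distances:
  Dendro_nigra vs Ficto_minor: 9
  Dendro_nigra vs Glypto_pallida: 8
  Ficto_minor vs Glypto_pallida: 10
The smallest is 8 mismatches, between Dendro_nigra and Glypto_pallida; p = 8/20 = 0.400.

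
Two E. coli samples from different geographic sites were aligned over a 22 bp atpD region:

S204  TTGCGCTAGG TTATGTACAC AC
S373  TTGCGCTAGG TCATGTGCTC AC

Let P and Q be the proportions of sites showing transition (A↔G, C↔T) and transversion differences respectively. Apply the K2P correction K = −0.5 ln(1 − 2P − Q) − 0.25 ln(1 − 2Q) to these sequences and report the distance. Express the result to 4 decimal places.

Mismatches occur at site 12 (T/C, transition), site 17 (A/G, transition), site 19 (A/T, transversion).
Of the 3 differences, 2 transitions and 1 transversion over 22 sites: P = 2/22 = 0.090909, Q = 1/22 = 0.045455.
d = −0.5·ln(0.772727) − 0.25·ln(0.909090) = −0.5·(-0.257829) − 0.25·(-0.095311) = 0.1527.

0.1527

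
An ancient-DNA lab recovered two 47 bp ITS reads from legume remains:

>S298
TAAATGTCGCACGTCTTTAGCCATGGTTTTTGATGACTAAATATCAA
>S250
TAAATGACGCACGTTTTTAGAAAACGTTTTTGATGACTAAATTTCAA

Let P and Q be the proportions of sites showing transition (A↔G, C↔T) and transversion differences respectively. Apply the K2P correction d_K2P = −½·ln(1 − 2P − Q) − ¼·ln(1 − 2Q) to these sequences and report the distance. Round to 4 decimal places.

The sequences differ at positions 7 (T/A, transversion), 15 (C/T, transition), 21 (C/A, transversion), 22 (C/A, transversion), 24 (T/A, transversion), 25 (G/C, transversion), 43 (A/T, transversion).
Of the 7 differences, 1 transition and 6 transversions over 47 sites: P = 1/47 = 0.021277, Q = 6/47 = 0.127660.
d = −0.5·ln(0.829786) − 0.25·ln(0.744680) = −0.5·(-0.186587) − 0.25·(-0.294801) = 0.1670.

0.1670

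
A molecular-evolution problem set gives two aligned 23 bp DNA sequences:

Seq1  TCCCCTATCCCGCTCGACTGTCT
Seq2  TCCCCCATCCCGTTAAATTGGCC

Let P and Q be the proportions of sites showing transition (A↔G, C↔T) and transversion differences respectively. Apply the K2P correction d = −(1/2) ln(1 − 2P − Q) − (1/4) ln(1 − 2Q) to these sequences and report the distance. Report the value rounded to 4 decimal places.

0.4166

The sequences differ at positions 6 (T/C, transition), 13 (C/T, transition), 15 (C/A, transversion), 16 (G/A, transition), 18 (C/T, transition), 21 (T/G, transversion), 23 (T/C, transition).
Of the 7 differences, 5 transitions and 2 transversions over 23 sites: P = 5/23 = 0.217391, Q = 2/23 = 0.086957.
d = −0.5·ln(0.478261) − 0.25·ln(0.826086) = −0.5·(-0.737599) − 0.25·(-0.191056) = 0.4166.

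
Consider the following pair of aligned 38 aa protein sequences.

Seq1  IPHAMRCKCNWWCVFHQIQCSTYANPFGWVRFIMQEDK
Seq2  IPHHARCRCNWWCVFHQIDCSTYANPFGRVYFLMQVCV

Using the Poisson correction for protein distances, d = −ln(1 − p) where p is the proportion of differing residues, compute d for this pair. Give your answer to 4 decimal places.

0.3054

The sequences differ at positions 4 (A/H), 5 (M/A), 8 (K/R), 19 (Q/D), 29 (W/R), 31 (R/Y), 33 (I/L), 36 (E/V), 37 (D/C), 38 (K/V).
p = 10/38 = 0.263158.
d = −ln(1 − 0.263158) = −ln(0.736842) = 0.3054.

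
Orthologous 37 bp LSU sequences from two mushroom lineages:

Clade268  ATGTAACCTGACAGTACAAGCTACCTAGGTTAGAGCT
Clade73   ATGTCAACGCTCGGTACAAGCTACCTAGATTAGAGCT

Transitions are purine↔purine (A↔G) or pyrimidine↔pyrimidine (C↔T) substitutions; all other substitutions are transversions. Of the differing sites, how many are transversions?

5

Differing sites — 5:A/C (Tv); 7:C/A (Tv); 9:T/G (Tv); 10:G/C (Tv); 11:A/T (Tv); 13:A/G (Ti); 29:G/A (Ti).
Of the 7 differences, 2 transitions and 5 transversions, so the answer is 5.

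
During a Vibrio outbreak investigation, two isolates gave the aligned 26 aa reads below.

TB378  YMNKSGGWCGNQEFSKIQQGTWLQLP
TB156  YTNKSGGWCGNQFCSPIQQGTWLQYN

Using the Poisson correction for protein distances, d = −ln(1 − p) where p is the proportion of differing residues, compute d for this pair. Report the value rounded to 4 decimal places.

0.2624

Mismatches occur at site 2 (M↔T), site 13 (E↔F), site 14 (F↔C), site 16 (K↔P), site 25 (L↔Y), site 26 (P↔N).
p = 6/26 = 0.230769.
d = −ln(1 − 0.230769) = −ln(0.769231) = 0.2624.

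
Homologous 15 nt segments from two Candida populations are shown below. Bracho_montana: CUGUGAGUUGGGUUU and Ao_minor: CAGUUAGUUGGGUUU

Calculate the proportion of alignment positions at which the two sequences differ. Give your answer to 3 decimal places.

0.133

The sequences differ at positions 2 (U/A), 5 (G/U).
There are 2 differences over 15 sites, so p = 2/15 = 0.133.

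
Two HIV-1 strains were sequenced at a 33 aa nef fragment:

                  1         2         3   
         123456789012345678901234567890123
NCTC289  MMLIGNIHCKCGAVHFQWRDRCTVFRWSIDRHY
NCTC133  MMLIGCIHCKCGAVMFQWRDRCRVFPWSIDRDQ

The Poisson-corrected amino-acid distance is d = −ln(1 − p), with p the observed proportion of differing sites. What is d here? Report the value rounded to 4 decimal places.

0.2007

Differing sites — 6:N/C; 15:H/M; 23:T/R; 26:R/P; 32:H/D; 33:Y/Q.
p = 6/33 = 0.181818.
d = −ln(1 − 0.181818) = −ln(0.818182) = 0.2007.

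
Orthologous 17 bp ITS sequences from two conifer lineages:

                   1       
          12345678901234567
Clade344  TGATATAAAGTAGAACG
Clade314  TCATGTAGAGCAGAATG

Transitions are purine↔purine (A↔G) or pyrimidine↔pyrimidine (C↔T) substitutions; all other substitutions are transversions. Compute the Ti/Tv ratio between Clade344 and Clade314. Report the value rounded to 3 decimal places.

Differing sites — 2:G/C (Tv); 5:A/G (Ti); 8:A/G (Ti); 11:T/C (Ti); 16:C/T (Ti).
Of the 5 differences, 4 transitions and 1 transversion, so Ti/Tv = 4/1 = 4.000.

4.000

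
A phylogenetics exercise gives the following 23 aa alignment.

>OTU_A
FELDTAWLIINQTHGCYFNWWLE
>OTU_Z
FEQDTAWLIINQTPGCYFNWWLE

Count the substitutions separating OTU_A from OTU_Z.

Differing sites — 3:L/Q; 14:H/P.
That gives 2 mismatches out of 23 aligned sites, so the Hamming distance is 2.

2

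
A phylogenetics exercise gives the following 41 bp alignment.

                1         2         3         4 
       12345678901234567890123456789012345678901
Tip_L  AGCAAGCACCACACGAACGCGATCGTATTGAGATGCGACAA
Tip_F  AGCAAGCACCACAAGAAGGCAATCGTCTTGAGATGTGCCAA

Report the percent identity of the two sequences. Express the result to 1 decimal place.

85.4%

Differing sites — 14:C/A; 18:C/G; 21:G/A; 27:A/C; 36:C/T; 38:A/C.
35 of the 41 sites match, so the percent identity is 35/41 × 100 = 85.4%.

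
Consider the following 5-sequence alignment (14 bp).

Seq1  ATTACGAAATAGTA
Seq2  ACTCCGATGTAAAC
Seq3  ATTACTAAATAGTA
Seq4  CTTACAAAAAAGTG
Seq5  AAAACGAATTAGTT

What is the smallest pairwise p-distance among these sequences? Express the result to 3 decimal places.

0.071

Pairwise Hamming distances:
  Seq1 vs Seq2: 7
  Seq1 vs Seq3: 1
  Seq1 vs Seq4: 4
  Seq1 vs Seq5: 4
  Seq2 vs Seq3: 8
  Seq2 vs Seq4: 10
  Seq2 vs Seq5: 8
  Seq3 vs Seq4: 4
  Seq3 vs Seq5: 5
  Seq4 vs Seq5: 7
The smallest is 1 mismatch, between Seq1 and Seq3; p = 1/14 = 0.071.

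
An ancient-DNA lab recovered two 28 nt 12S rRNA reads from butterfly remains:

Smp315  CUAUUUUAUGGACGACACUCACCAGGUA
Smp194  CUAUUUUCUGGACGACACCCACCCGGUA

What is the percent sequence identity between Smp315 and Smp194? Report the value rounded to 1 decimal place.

Mismatches occur at site 8 (A→C), site 19 (U→C), site 24 (A→C).
25 of the 28 sites match, so the percent identity is 25/28 × 100 = 89.3%.

89.3%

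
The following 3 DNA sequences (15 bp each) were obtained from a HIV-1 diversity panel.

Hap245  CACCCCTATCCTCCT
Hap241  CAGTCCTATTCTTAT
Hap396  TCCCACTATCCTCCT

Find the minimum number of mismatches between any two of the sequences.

3

Pairwise Hamming distances:
  Hap245 vs Hap241: 5
  Hap245 vs Hap396: 3
  Hap241 vs Hap396: 8
The smallest is 3, between Hap245 and Hap396.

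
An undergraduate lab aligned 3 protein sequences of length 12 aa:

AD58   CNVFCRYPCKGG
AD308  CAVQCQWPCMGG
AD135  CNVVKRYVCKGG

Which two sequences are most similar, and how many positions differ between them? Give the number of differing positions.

Pairwise Hamming distances:
  AD58 vs AD308: 5
  AD58 vs AD135: 3
  AD308 vs AD135: 7
The smallest is 3, between AD58 and AD135.

3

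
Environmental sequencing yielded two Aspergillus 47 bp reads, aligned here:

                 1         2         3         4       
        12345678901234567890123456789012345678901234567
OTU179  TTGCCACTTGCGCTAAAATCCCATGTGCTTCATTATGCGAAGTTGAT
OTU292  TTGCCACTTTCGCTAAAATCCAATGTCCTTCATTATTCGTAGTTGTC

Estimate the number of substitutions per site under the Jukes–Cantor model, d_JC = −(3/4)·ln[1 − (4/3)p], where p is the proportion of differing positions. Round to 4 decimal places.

Mismatches occur at site 10 (G↔T), site 22 (C↔A), site 27 (G↔C), site 37 (G↔T), site 40 (A↔T), site 46 (A↔T), site 47 (T↔C).
p = 7/47 = 0.148936.
d = −0.75 · ln(1 − (4/3)·0.148936) = −0.75 · ln(0.801419) = −0.75 · (-0.221371) = 0.1660.

0.1660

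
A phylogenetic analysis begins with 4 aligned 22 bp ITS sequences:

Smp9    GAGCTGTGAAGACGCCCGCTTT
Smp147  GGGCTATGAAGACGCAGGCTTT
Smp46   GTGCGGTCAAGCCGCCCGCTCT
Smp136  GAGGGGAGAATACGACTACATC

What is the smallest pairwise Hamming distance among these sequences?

Pairwise Hamming distances:
  Smp9 vs Smp147: 4
  Smp9 vs Smp46: 5
  Smp9 vs Smp136: 9
  Smp147 vs Smp46: 8
  Smp147 vs Smp136: 12
  Smp46 vs Smp136: 12
The smallest is 4, between Smp9 and Smp147.

4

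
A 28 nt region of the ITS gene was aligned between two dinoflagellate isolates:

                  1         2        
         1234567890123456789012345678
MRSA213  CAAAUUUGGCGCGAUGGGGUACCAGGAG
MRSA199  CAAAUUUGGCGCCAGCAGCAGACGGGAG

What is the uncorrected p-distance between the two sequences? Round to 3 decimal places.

The sequences differ at positions 13 (G/C), 15 (U/G), 16 (G/C), 17 (G/A), 19 (G/C), 20 (U/A), 21 (A/G), 22 (C/A), 24 (A/G).
There are 9 differences over 28 sites, so p = 9/28 = 0.321.

0.321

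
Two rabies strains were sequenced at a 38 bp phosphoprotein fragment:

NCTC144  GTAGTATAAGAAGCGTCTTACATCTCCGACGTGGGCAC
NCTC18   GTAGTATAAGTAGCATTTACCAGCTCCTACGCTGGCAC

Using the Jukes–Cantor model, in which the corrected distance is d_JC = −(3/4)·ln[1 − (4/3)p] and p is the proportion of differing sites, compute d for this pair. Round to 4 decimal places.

Mismatches occur at site 11 (A↔T), site 15 (G↔A), site 17 (C↔T), site 19 (T↔A), site 20 (A↔C), site 23 (T↔G), site 28 (G↔T), site 32 (T↔C), site 33 (G↔T).
p = 9/38 = 0.236842.
d = −0.75 · ln(1 − (4/3)·0.236842) = −0.75 · ln(0.684211) = −0.75 · (-0.379489) = 0.2846.

0.2846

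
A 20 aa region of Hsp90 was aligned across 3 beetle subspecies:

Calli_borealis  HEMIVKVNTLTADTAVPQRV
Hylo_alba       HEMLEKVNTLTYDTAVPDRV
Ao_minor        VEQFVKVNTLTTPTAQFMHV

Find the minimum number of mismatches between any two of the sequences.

4

Pairwise Hamming distances:
  Calli_borealis vs Hylo_alba: 4
  Calli_borealis vs Ao_minor: 9
  Hylo_alba vs Ao_minor: 10
The smallest is 4, between Calli_borealis and Hylo_alba.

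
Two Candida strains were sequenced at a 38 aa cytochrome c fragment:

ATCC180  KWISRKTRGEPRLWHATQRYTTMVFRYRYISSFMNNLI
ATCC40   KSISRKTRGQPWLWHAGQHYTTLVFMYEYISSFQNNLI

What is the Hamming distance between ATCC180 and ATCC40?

9

The sequences differ at positions 2 (W/S), 10 (E/Q), 12 (R/W), 17 (T/G), 19 (R/H), 23 (M/L), 26 (R/M), 28 (R/E), 34 (M/Q).
That gives 9 mismatches out of 38 aligned sites, so the Hamming distance is 9.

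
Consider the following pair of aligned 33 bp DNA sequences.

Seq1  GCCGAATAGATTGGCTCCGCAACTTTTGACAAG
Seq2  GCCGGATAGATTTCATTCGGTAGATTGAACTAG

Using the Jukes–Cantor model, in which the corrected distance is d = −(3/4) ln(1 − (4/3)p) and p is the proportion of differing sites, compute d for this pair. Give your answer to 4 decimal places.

The sequences differ at positions 5 (A/G), 13 (G/T), 14 (G/C), 15 (C/A), 17 (C/T), 20 (C/G), 21 (A/T), 23 (C/G), 24 (T/A), 27 (T/G), 28 (G/A), 31 (A/T).
p = 12/33 = 0.363636.
d = −0.75 · ln(1 − (4/3)·0.363636) = −0.75 · ln(0.515152) = −0.75 · (-0.663293) = 0.4975.

0.4975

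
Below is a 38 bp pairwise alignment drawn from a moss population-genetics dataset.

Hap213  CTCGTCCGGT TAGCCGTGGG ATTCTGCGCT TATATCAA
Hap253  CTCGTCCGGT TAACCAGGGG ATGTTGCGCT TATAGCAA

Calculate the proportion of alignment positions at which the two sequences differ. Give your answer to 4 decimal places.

0.1579

The sequences differ at positions 13 (G/A), 16 (G/A), 17 (T/G), 23 (T/G), 24 (C/T), 35 (T/G).
There are 6 differences over 38 sites, so p = 6/38 = 0.1579.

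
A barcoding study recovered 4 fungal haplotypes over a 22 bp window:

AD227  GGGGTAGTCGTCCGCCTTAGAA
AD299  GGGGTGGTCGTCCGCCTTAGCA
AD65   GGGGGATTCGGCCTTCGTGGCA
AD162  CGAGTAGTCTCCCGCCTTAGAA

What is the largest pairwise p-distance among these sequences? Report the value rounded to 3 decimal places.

Pairwise Hamming distances:
  AD227 vs AD299: 2
  AD227 vs AD65: 8
  AD227 vs AD162: 4
  AD299 vs AD65: 8
  AD299 vs AD162: 6
  AD65 vs AD162: 11
The largest is 11 mismatches, between AD65 and AD162; p = 11/22 = 0.500.

0.500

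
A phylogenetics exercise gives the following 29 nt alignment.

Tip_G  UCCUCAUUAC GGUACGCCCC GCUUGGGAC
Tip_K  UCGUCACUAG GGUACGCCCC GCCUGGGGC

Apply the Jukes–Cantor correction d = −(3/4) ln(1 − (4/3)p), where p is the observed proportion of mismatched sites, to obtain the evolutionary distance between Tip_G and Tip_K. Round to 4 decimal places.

Mismatches occur at site 3 (C/G), site 7 (U/C), site 10 (C/G), site 23 (U/C), site 28 (A/G).
p = 5/29 = 0.172414.
d = −0.75 · ln(1 − (4/3)·0.172414) = −0.75 · ln(0.770115) = −0.75 · (-0.261215) = 0.1959.

0.1959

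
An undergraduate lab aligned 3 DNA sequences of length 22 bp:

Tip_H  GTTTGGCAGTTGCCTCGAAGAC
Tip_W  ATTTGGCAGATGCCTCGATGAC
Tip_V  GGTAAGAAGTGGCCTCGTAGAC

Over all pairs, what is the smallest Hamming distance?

Pairwise Hamming distances:
  Tip_H vs Tip_W: 3
  Tip_H vs Tip_V: 6
  Tip_W vs Tip_V: 9
The smallest is 3, between Tip_H and Tip_W.

3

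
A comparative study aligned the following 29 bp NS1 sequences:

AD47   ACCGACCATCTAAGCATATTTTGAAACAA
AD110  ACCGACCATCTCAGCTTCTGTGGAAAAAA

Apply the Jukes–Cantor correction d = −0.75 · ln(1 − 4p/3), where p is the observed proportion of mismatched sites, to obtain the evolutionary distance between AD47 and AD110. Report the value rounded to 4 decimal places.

0.2421

Differing sites — 12:A/C; 16:A/T; 18:A/C; 20:T/G; 22:T/G; 27:C/A.
p = 6/29 = 0.206897.
d = −0.75 · ln(1 − (4/3)·0.206897) = −0.75 · ln(0.724137) = −0.75 · (-0.322775) = 0.2421.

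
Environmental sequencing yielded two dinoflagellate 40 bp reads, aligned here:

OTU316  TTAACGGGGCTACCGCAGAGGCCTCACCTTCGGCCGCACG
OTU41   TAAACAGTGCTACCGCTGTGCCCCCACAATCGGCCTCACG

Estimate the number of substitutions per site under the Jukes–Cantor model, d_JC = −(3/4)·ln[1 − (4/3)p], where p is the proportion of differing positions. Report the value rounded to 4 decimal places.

0.3041

Differing sites — 2:T/A; 6:G/A; 8:G/T; 17:A/T; 19:A/T; 21:G/C; 24:T/C; 28:C/A; 29:T/A; 36:G/T.
p = 10/40 = 0.250000.
d = −0.75 · ln(1 − (4/3)·0.250000) = −0.75 · ln(0.666667) = −0.75 · (-0.405465) = 0.3041.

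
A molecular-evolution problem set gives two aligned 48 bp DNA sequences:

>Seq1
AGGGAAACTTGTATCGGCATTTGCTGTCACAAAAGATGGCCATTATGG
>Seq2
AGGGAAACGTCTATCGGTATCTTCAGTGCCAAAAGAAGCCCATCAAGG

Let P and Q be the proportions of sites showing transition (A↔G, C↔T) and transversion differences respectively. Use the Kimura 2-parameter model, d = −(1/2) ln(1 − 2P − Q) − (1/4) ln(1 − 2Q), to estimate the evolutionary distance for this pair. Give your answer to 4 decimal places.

The sequences differ at positions 9 (T/G, transversion), 11 (G/C, transversion), 18 (C/T, transition), 21 (T/C, transition), 23 (G/T, transversion), 25 (T/A, transversion), 28 (C/G, transversion), 29 (A/C, transversion), 37 (T/A, transversion), 39 (G/C, transversion), 44 (T/C, transition), 46 (T/A, transversion).
Of the 12 differences, 3 transitions and 9 transversions over 48 sites: P = 3/48 = 0.062500, Q = 9/48 = 0.187500.
d = −0.5·ln(0.687500) − 0.25·ln(0.625000) = −0.5·(-0.374693) − 0.25·(-0.470004) = 0.3048.

0.3048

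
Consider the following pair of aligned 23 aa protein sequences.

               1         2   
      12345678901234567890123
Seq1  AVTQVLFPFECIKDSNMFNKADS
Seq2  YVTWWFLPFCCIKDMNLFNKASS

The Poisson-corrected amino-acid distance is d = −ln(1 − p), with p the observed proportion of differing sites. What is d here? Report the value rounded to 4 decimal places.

0.4964

Differing sites — 1:A/Y; 4:Q/W; 5:V/W; 6:L/F; 7:F/L; 10:E/C; 15:S/M; 17:M/L; 22:D/S.
p = 9/23 = 0.391304.
d = −ln(1 − 0.391304) = −ln(0.608696) = 0.4964.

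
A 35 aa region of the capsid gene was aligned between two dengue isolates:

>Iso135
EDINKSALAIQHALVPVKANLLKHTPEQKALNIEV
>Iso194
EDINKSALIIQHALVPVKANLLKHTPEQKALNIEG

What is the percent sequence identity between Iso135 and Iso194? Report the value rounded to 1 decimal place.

The sequences differ at positions 9 (A/I), 35 (V/G).
33 of the 35 sites match, so the percent identity is 33/35 × 100 = 94.3%.

94.3%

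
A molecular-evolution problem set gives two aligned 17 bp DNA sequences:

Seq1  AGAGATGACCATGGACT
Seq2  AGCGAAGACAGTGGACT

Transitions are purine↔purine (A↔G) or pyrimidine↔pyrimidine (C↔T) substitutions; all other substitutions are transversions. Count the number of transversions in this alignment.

The sequences differ at positions 3 (A/C, transversion), 6 (T/A, transversion), 10 (C/A, transversion), 11 (A/G, transition).
Of the 4 differences, 1 transition and 3 transversions, so the answer is 3.

3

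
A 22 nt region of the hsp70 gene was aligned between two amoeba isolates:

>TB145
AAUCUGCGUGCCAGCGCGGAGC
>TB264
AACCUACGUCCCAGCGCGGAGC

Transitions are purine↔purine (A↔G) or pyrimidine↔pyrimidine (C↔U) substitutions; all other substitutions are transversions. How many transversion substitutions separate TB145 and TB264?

1

Differing sites — 3:U/C (Ti); 6:G/A (Ti); 10:G/C (Tv).
Of the 3 differences, 2 transitions and 1 transversion, so the answer is 1.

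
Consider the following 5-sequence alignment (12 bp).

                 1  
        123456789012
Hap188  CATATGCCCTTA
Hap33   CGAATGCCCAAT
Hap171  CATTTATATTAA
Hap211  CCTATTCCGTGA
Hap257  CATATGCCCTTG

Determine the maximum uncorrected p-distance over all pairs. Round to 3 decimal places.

Pairwise Hamming distances:
  Hap188 vs Hap33: 5
  Hap188 vs Hap171: 6
  Hap188 vs Hap211: 4
  Hap188 vs Hap257: 1
  Hap33 vs Hap171: 9
  Hap33 vs Hap211: 7
  Hap33 vs Hap257: 5
  Hap171 vs Hap211: 7
  Hap171 vs Hap257: 7
  Hap211 vs Hap257: 5
The largest is 9 mismatches, between Hap33 and Hap171; p = 9/12 = 0.750.

0.750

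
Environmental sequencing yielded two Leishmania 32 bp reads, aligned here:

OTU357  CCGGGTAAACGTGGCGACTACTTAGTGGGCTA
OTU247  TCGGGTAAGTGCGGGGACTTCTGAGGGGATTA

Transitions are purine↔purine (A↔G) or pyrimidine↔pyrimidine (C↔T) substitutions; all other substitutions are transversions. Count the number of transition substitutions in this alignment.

6

The sequences differ at positions 1 (C/T, transition), 9 (A/G, transition), 10 (C/T, transition), 12 (T/C, transition), 15 (C/G, transversion), 20 (A/T, transversion), 23 (T/G, transversion), 26 (T/G, transversion), 29 (G/A, transition), 30 (C/T, transition).
Of the 10 differences, 6 transitions and 4 transversions, so the answer is 6.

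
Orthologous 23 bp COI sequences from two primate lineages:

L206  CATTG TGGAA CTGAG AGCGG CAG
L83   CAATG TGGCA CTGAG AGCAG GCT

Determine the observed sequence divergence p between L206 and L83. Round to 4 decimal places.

Mismatches occur at site 3 (T→A), site 9 (A→C), site 19 (G→A), site 21 (C→G), site 22 (A→C), site 23 (G→T).
There are 6 differences over 23 sites, so p = 6/23 = 0.2609.

0.2609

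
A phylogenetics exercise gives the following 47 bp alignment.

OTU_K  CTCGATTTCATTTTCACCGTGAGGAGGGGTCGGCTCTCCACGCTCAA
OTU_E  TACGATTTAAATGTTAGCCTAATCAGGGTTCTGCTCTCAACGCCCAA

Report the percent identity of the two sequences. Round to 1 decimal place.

68.1%

Differing sites — 1:C/T; 2:T/A; 9:C/A; 11:T/A; 13:T/G; 15:C/T; 17:C/G; 19:G/C; 21:G/A; 23:G/T; 24:G/C; 29:G/T; 32:G/T; 39:C/A; 44:T/C.
32 of the 47 sites match, so the percent identity is 32/47 × 100 = 68.1%.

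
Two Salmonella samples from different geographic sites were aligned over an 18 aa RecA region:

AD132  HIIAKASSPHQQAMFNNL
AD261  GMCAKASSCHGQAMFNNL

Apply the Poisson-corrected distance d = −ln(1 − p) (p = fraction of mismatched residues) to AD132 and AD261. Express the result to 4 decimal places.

Mismatches occur at site 1 (H↔G), site 2 (I↔M), site 3 (I↔C), site 9 (P↔C), site 11 (Q↔G).
p = 5/18 = 0.277778.
d = −ln(1 − 0.277778) = −ln(0.722222) = 0.3254.

0.3254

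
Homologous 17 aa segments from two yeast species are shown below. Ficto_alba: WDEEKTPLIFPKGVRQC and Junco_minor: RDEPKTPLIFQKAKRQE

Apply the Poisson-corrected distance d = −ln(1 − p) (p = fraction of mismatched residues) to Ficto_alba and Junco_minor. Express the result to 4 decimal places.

Mismatches occur at site 1 (W/R), site 4 (E/P), site 11 (P/Q), site 13 (G/A), site 14 (V/K), site 17 (C/E).
p = 6/17 = 0.352941.
d = −ln(1 − 0.352941) = −ln(0.647059) = 0.4353.

0.4353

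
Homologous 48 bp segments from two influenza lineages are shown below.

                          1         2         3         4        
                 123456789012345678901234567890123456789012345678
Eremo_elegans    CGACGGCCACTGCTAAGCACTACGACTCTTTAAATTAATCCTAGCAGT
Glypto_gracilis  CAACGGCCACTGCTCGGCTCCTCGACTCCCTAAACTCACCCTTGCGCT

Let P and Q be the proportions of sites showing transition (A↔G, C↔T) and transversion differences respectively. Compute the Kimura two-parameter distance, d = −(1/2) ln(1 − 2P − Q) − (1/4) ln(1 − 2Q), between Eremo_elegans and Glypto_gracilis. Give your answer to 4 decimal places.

0.3785

The sequences differ at positions 2 (G/A, transition), 15 (A/C, transversion), 16 (A/G, transition), 19 (A/T, transversion), 21 (T/C, transition), 22 (A/T, transversion), 29 (T/C, transition), 30 (T/C, transition), 35 (T/C, transition), 37 (A/C, transversion), 39 (T/C, transition), 43 (A/T, transversion), 46 (A/G, transition), 47 (G/C, transversion).
Of the 14 differences, 8 transitions and 6 transversions over 48 sites: P = 8/48 = 0.166667, Q = 6/48 = 0.125000.
d = −0.5·ln(0.541666) − 0.25·ln(0.750000) = −0.5·(-0.613106) − 0.25·(-0.287682) = 0.3785.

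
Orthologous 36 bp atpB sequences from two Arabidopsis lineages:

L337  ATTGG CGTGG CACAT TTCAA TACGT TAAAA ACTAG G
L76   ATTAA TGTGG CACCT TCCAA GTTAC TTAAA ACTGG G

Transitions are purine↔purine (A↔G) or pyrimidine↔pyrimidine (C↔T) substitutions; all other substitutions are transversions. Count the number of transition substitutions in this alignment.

8

Mismatches occur at site 4 (G↔A, transition), site 5 (G↔A, transition), site 6 (C↔T, transition), site 14 (A↔C, transversion), site 17 (T↔C, transition), site 21 (T↔G, transversion), site 22 (A↔T, transversion), site 23 (C↔T, transition), site 24 (G↔A, transition), site 25 (T↔C, transition), site 27 (A↔T, transversion), site 34 (A↔G, transition).
Of the 12 differences, 8 transitions and 4 transversions, so the answer is 8.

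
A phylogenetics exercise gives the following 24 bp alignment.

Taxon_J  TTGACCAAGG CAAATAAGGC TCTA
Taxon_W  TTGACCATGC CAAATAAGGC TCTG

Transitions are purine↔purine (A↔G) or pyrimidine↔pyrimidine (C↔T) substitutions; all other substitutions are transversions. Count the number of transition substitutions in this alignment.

Differing sites — 8:A/T (Tv); 10:G/C (Tv); 24:A/G (Ti).
Of the 3 differences, 1 transition and 2 transversions, so the answer is 1.

1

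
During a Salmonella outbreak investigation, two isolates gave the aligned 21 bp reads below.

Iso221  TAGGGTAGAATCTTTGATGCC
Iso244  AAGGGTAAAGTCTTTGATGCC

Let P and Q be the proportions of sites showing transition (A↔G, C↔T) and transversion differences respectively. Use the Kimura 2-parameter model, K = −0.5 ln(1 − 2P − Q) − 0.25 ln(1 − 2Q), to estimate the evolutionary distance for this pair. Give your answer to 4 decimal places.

0.1610

Mismatches occur at site 1 (T↔A, transversion), site 8 (G↔A, transition), site 10 (A↔G, transition).
Of the 3 differences, 2 transitions and 1 transversion over 21 sites: P = 2/21 = 0.095238, Q = 1/21 = 0.047619.
d = −0.5·ln(0.761905) − 0.25·ln(0.904762) = −0.5·(-0.271933) − 0.25·(-0.100083) = 0.1610.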